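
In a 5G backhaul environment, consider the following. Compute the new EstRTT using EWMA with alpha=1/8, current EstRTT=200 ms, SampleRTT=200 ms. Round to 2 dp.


Given: EstRTT = 200 ms, SampleRTT = 200 ms, alpha = 1/8
New EstRTT = (1 - alpha) * EstRTT + alpha * SampleRTT
(7/8) * 200 = 175
(1/8) * 200 = 25
New EstRTT = 175 + 25 = 200 ms -> 200.00 ms (2 dp)

200.00


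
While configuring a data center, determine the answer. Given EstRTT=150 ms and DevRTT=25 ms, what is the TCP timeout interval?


Given: EstRTT = 150 ms, DevRTT = 25 ms
Timeout = EstRTT + 4 * DevRTT
4 * DevRTT = 4 * 25 = 100
Timeout = 150 + 100 = 250 ms

250


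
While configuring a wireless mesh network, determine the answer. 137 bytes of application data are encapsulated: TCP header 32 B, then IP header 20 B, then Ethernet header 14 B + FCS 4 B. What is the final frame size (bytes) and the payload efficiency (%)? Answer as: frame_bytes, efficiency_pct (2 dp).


TCP segment = 137 + 32 = 169 B
IP packet = 169 + 20 = 189 B
Ethernet frame = 189 + 14 + 4 = 207 B
Efficiency = app / frame = 137 / 207 = 0.661836 = 66.1836% -> 66.18% (2 dp)

207, 66.18


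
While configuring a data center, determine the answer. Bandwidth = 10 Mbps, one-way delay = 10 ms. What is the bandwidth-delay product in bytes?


Given: bandwidth = 10 Mbps, delay = 10 ms
BDP in bits = 10 * 10^6 * 10 / 1000
BDP in bits = 100000
BDP in bytes = 100000 / 8 = 12500

12500


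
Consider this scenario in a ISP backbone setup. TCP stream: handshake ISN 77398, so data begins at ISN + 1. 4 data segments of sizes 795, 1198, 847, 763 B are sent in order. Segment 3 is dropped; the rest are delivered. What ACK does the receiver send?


SYN uses sequence number 77398; first data byte = ISN + 1 = 77399.
Segment 1: SEQ = 77399, len = 795 B, covers [77399, 78193]
Segment 2: SEQ = 78194, len = 1198 B, covers [78194, 79391]
Segment 3: SEQ = 79392, len = 847 B, covers [79392, 80238] [LOST]
Segment 4: SEQ = 80239, len = 763 B, covers [80239, 81001]
In-order data received: bytes [77399, 79391] (segments 1..2).
Segment 3 missing -> gap begins at byte 79392; later segments buffered out of order.
Cumulative ACK = next expected in-order byte = 77399 + 795 + 1198 = 79392

79392


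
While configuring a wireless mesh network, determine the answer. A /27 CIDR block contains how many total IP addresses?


Given: CIDR prefix /27
Host bits = 32 - 27 = 5
Total addresses = 2^5 = 32

32


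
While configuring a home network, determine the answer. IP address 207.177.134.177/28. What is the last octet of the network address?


Given: IP = 207.177.134.177, prefix = /28
Subnet mask = 255.255.255.240
Last octet of IP: 177
Last octet of mask: 240
Network last octet = 177 AND 240 = 176

176


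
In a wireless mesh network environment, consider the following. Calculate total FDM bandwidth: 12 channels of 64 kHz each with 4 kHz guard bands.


Given: 12 channels, 64 kHz each, guard = 4 kHz
Channel bandwidth = 12 * 64 = 768 kHz
Guard bands = 11 gaps * 4 kHz = 44 kHz
Total = 768 + 44 = 812 kHz

812


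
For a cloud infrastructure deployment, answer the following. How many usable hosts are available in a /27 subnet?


Given: subnet mask /27
Host bits = 32 - 27 = 5
Total addresses = 2^5 = 32
Usable hosts = 32 - 2 (network + broadcast) = 30

30


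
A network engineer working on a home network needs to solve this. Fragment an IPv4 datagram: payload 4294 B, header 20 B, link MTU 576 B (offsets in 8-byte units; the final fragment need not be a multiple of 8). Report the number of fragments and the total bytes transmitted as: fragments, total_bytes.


Max data per non-final fragment = floor((MTU - header)/8)*8 = floor((576 - 20)/8)*8 = floor(556/8)*8 = 552 B
Final fragment needs no 8-byte alignment: it can carry up to MTU - header = 556 B
Non-final fragments needed = ceil((payload - 556) / 552) = ceil(3738/552) = ceil(6.7717) = 7
Number of fragments = 7 + 1 = 8
Fragment sizes (data): 7 * 552 B + 430 B (last, 430 <= 556 OK)
Total bytes sent = payload + n_frags * header = 4294 + 8*20 = 4294 + 160 = 4454 B

8, 4454


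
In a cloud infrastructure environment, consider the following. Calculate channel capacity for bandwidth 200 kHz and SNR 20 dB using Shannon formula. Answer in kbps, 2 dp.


Given: B = 200 kHz, SNR = 20 dB
SNR linear = 10^(20/10) = 100
1 + SNR = 101
log2(101) = 6.6582114828
C = 200 * 1000 * 6.6582114828 = 1331642.2966 bps
C = 1331.642297 kbps -> 1331.64 kbps (2 dp)

1331.64


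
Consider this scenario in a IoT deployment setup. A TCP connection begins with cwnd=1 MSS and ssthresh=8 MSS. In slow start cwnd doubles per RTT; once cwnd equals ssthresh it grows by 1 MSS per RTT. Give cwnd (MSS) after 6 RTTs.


RTT 0: cwnd = 1 MSS (initial)
RTT 1: cwnd = 2 MSS (slow start, doubled)
RTT 2: cwnd = 4 MSS (slow start, doubled)
RTT 3: cwnd = 8 MSS (slow start, doubled)
RTT 4: cwnd = 9 MSS (congestion avoidance, +1)
RTT 5: cwnd = 10 MSS (congestion avoidance, +1)
RTT 6: cwnd = 11 MSS (congestion avoidance, +1)

11


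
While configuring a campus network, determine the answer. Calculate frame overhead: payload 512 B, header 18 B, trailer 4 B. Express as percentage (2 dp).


Given: payload = 512 B, header = 18 B, trailer = 4 B
Overhead bytes = header + trailer = 18 + 4 = 22
Total frame = payload + overhead = 512 + 22 = 534
Overhead % = 22 / 534 * 100 = 4.1199% -> 4.12% (2 dp)

4.12


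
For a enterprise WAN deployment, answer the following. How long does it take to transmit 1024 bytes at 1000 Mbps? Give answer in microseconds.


Given: packet = 1024 bytes, bandwidth = 1000 Mbps
Packet in bits = 1024 * 8 = 8192 bits
Bandwidth = 1000 * 10^6 = 1000000000 bps
Time = 8192 / 1000000000 seconds
Time in us = 8192 * 10^6 / 1000000000 = 8.192

8.192


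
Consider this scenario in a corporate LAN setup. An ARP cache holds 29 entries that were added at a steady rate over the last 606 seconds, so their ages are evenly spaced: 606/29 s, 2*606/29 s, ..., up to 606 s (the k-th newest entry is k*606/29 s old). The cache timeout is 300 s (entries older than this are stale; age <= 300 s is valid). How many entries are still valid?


Ages are k * 606/29 s for k = 1..29 (spacing = 20.8966 s).
Entry k is valid iff k * 606/29 <= 300 iff k <= 29 * 300 / 606 = 14.3564
n_valid = floor(14.3564) = 14
(n_stale = 29 - 14 = 15)

14


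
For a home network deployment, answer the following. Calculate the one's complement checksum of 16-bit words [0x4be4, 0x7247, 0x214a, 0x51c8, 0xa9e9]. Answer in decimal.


Given words: [0x4be4, 0x7247, 0x214a, 0x51c8, 0xa9e9]
Step 1: Sum all words
Raw sum = 19428 + 29255 + 8522 + 20936 + 43497 = 121638
Step 2: Fold carry: (56102 + 1) = 56103
One's complement = ~56103 & 0xFFFF = 9432

9432


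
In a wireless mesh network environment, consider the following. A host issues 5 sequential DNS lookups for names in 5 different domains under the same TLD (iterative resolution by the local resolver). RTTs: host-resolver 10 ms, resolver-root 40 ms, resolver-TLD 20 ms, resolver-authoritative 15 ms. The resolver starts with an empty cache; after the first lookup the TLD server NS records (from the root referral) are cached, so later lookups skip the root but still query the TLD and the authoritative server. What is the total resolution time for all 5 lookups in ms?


Lookup 1 (cold cache): local + root + TLD + auth = 10 + 40 + 20 + 15 = 85 ms
Lookups 2..5 (TLD NS cached -> skip root; new domain -> still ask TLD and auth): local + TLD + auth = 10 + 20 + 15 = 45 ms each
Remaining 4 lookups: 4 * 45 = 180 ms
Total = 85 + 180 = 265 ms

265


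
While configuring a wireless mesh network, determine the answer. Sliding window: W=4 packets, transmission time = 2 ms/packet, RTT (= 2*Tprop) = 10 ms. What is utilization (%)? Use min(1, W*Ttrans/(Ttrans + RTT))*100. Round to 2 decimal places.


Given: W = 4, Ttrans = 2 ms, RTT = 10 ms (= 2 * Tprop, Tprop = 5 ms)
Cycle time = Ttrans + RTT = 2 + 10 = 12 ms (first packet sent until its ACK returns)
W * Ttrans = 4 * 2 = 8 ms of sending per cycle
W * Ttrans / (Ttrans + RTT) = 8 / 12 = 0.666667
U = min(1, 0.666667) = 0.666667
U% = 66.67%

66.67


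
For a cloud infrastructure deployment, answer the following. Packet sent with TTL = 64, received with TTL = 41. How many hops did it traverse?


Given: initial TTL = 64, received TTL = 41
Hops = initial TTL - received TTL
Hops = 64 - 41 = 23

23


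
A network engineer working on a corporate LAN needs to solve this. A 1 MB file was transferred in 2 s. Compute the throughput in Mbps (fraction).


Given: file = 1 MB, time = 2 s
File in Mb = 1 * 8 = 8 Mb
Throughput = 8 / 2 Mbps
Throughput = 4 Mbps

4


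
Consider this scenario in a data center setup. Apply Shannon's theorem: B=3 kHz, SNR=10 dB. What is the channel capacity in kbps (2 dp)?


Given: B = 3 kHz, SNR = 10 dB
SNR linear = 10^(10/10) = 10
1 + SNR = 11
log2(11) = 3.4594316186
C = 3 * 1000 * 3.4594316186 = 10378.2949 bps
C = 10.378295 kbps -> 10.38 kbps (2 dp)

10.38


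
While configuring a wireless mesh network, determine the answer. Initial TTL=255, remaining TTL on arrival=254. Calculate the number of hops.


Given: initial TTL = 255, received TTL = 254
Hops = initial TTL - received TTL
Hops = 255 - 254 = 1

1


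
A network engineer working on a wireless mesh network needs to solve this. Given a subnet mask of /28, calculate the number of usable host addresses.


Given: subnet mask /28
Host bits = 32 - 28 = 4
Total addresses = 2^4 = 16
Usable hosts = 16 - 2 (network + broadcast) = 14

14


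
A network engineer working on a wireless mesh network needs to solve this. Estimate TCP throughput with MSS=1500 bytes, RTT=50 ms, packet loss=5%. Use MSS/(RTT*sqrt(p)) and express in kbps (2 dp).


Given: MSS = 1500 bytes, RTT = 50 ms, loss = 5%
RTT in seconds = 50 / 1000 = 0.05
Loss rate = 5% = 0.05
sqrt(loss) = sqrt(0.05) = 0.223606797750
Throughput (bytes/s) = 1500 / (0.05 * 0.223606797750) = 134164.0786
Throughput (kbps) = 134164.0786 * 8 / 1000 = 1073.312629 -> 1073.31 kbps (2 dp)

1073.31


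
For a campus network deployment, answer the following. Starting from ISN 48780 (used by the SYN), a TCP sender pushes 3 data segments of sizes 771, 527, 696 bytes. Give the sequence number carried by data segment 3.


The SYN occupies sequence number ISN = 48780, so the first data byte is ISN + 1 = 48781.
SEQ of data segment i = (ISN + 1) + sum of payload sizes of segments 1..i-1.
Segment 1: SEQ = 48781, payload = 771 bytes
Segment 2: SEQ = 49552, payload = 527 bytes
Segment 3: SEQ = 50079, payload = 696 bytes
SEQ of segment 3 = 48781 + 771 + 527 = 50079

50079


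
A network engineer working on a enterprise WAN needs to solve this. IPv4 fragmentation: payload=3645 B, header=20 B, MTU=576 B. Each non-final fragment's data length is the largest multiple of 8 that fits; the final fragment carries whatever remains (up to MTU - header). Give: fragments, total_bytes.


Max data per non-final fragment = floor((MTU - header)/8)*8 = floor((576 - 20)/8)*8 = floor(556/8)*8 = 552 B
Final fragment needs no 8-byte alignment: it can carry up to MTU - header = 556 B
Non-final fragments needed = ceil((payload - 556) / 552) = ceil(3089/552) = ceil(5.5960) = 6
Number of fragments = 6 + 1 = 7
Fragment sizes (data): 6 * 552 B + 333 B (last, 333 <= 556 OK)
Total bytes sent = payload + n_frags * header = 3645 + 7*20 = 3645 + 140 = 3785 B

7, 3785


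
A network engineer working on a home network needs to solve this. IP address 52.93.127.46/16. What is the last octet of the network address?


Given: IP = 52.93.127.46, prefix = /16
Subnet mask = 255.255.0.0
Last octet of IP: 46
Last octet of mask: 0
Network last octet = 46 AND 0 = 0

0


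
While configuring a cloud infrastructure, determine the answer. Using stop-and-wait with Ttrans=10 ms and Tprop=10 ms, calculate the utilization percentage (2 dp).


Given: Ttrans = 10 ms, Tprop = 10 ms
RTT = 2 * Tprop = 2 * 10 = 20 ms
U = Ttrans / (Ttrans + RTT)
U = 10 / (10 + 20)
U = 10 / 30 = 0.333333
U% = 33.33%

33.33


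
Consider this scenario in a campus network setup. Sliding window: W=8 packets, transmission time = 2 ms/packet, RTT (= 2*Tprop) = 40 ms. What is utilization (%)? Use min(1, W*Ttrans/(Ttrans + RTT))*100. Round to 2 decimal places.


Given: W = 8, Ttrans = 2 ms, RTT = 40 ms (= 2 * Tprop, Tprop = 20 ms)
Cycle time = Ttrans + RTT = 2 + 40 = 42 ms (first packet sent until its ACK returns)
W * Ttrans = 8 * 2 = 16 ms of sending per cycle
W * Ttrans / (Ttrans + RTT) = 16 / 42 = 0.380952
U = min(1, 0.380952) = 0.380952
U% = 38.10%

38.10


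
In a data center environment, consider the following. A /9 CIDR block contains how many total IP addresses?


Given: CIDR prefix /9
Host bits = 32 - 9 = 23
Total addresses = 2^23 = 8388608

8388608


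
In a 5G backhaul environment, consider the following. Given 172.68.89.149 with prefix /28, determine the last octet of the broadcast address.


Given: IP = 172.68.89.149, prefix = /28
Host bits = 32 - 28 = 4
Network last octet = 149 AND mask = 144
Host part size = 2^4 - 1 = 15
Broadcast last octet = 144 OR 15 = 159

159


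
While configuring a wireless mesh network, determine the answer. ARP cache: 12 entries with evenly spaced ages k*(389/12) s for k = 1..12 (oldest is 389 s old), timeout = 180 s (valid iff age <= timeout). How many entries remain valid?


Ages are k * 389/12 s for k = 1..12 (spacing = 32.4167 s).
Entry k is valid iff k * 389/12 <= 180 iff k <= 12 * 180 / 389 = 5.5527
n_valid = floor(5.5527) = 5
(n_stale = 12 - 5 = 7)

5


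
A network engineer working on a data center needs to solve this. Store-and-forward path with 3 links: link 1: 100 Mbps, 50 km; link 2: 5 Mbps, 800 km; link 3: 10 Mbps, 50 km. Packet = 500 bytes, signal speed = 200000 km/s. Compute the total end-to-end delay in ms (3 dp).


Packet = 500 bytes = 4000 bits. Store-and-forward: sum (t_trans + t_prop) per link.
Link 1: t_trans = 4000/(100*10^6) s = 0.0400 ms; t_prop = 50/200000 s = 0.2500 ms; subtotal = 0.2900 ms
Link 2: t_trans = 4000/(5*10^6) s = 0.8000 ms; t_prop = 800/200000 s = 4.0000 ms; subtotal = 4.8000 ms
Link 3: t_trans = 4000/(10*10^6) s = 0.4000 ms; t_prop = 50/200000 s = 0.2500 ms; subtotal = 0.6500 ms
End-to-end = 0.2900 + 4.8000 + 0.6500 = 5.7400 ms -> 5.740 ms (3 dp)

5.740


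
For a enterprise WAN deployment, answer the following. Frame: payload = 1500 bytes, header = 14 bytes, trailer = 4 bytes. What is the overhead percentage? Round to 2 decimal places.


Given: payload = 1500 B, header = 14 B, trailer = 4 B
Overhead bytes = header + trailer = 14 + 4 = 18
Total frame = payload + overhead = 1500 + 18 = 1518
Overhead % = 18 / 1518 * 100 = 1.1858% -> 1.19% (2 dp)

1.19


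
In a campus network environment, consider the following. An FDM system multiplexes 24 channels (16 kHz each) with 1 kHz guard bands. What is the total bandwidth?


Given: 24 channels, 16 kHz each, guard = 1 kHz
Channel bandwidth = 24 * 16 = 384 kHz
Guard bands = 23 gaps * 1 kHz = 23 kHz
Total = 384 + 23 = 407 kHz

407


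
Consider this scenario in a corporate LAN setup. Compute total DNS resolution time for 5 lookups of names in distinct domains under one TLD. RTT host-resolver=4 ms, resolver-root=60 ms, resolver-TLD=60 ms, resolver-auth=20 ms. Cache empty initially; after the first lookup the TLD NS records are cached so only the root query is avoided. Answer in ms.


Lookup 1 (cold cache): local + root + TLD + auth = 4 + 60 + 60 + 20 = 144 ms
Lookups 2..5 (TLD NS cached -> skip root; new domain -> still ask TLD and auth): local + TLD + auth = 4 + 60 + 20 = 84 ms each
Remaining 4 lookups: 4 * 84 = 336 ms
Total = 144 + 336 = 480 ms

480


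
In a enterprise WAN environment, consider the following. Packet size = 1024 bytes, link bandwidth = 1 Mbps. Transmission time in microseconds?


Given: packet = 1024 bytes, bandwidth = 1 Mbps
Packet in bits = 1024 * 8 = 8192 bits
Bandwidth = 1 * 10^6 = 1000000 bps
Time = 8192 / 1000000 seconds
Time in us = 8192 * 10^6 / 1000000 = 8192

8192


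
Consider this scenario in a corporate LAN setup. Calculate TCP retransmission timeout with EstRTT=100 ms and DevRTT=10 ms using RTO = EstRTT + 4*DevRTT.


Given: EstRTT = 100 ms, DevRTT = 10 ms
Timeout = EstRTT + 4 * DevRTT
4 * DevRTT = 4 * 10 = 40
Timeout = 100 + 40 = 140 ms

140


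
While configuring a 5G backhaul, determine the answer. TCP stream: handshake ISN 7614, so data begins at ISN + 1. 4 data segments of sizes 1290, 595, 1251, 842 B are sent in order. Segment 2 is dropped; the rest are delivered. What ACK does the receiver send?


SYN uses sequence number 7614; first data byte = ISN + 1 = 7615.
Segment 1: SEQ = 7615, len = 1290 B, covers [7615, 8904]
Segment 2: SEQ = 8905, len = 595 B, covers [8905, 9499] [LOST]
Segment 3: SEQ = 9500, len = 1251 B, covers [9500, 10750]
Segment 4: SEQ = 10751, len = 842 B, covers [10751, 11592]
In-order data received: bytes [7615, 8904] (segments 1..1).
Segment 2 missing -> gap begins at byte 8905; later segments buffered out of order.
Cumulative ACK = next expected in-order byte = 7615 + 1290 = 8905

8905


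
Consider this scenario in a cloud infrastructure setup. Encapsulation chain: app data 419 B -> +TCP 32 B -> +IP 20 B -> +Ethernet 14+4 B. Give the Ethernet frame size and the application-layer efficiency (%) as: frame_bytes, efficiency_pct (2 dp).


TCP segment = 419 + 32 = 451 B
IP packet = 451 + 20 = 471 B
Ethernet frame = 471 + 14 + 4 = 489 B
Efficiency = app / frame = 419 / 489 = 0.856851 = 85.6851% -> 85.69% (2 dp)

489, 85.69


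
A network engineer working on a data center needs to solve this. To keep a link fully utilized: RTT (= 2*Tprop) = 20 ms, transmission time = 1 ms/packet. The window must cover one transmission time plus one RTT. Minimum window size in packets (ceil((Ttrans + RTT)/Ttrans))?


Given: Ttrans = 1 ms, RTT = 20 ms (= 2 * Tprop, Tprop = 10 ms)
Time until first ACK returns = Ttrans + RTT = 1 + 20 = 21 ms
Need W * Ttrans >= Ttrans + RTT  ->  W >= (Ttrans + RTT) / Ttrans
(Ttrans + RTT) / Ttrans = 21 / 1 = 21
W_min = ceil(21) = 21

21


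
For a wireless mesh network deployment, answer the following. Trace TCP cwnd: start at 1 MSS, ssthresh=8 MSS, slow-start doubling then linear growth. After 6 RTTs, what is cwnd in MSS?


RTT 0: cwnd = 1 MSS (initial)
RTT 1: cwnd = 2 MSS (slow start, doubled)
RTT 2: cwnd = 4 MSS (slow start, doubled)
RTT 3: cwnd = 8 MSS (slow start, doubled)
RTT 4: cwnd = 9 MSS (congestion avoidance, +1)
RTT 5: cwnd = 10 MSS (congestion avoidance, +1)
RTT 6: cwnd = 11 MSS (congestion avoidance, +1)

11


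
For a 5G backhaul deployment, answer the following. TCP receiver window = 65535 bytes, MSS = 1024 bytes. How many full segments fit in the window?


Given: RWND = 65535 bytes, MSS = 1024 bytes
Full segments = floor(RWND / MSS)
Full segments = floor(65535 / 1024)
Full segments = floor(63.999) = 63

63


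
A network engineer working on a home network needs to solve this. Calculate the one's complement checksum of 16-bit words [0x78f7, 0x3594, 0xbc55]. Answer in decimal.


Given words: [0x78f7, 0x3594, 0xbc55]
Step 1: Sum all words
Raw sum = 30967 + 13716 + 48213 = 92896
Step 2: Fold carry: (27360 + 1) = 27361
One's complement = ~27361 & 0xFFFF = 38174

38174


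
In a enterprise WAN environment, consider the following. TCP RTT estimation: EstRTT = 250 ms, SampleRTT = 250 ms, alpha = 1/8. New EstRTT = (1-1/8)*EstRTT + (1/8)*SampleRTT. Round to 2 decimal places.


Given: EstRTT = 250 ms, SampleRTT = 250 ms, alpha = 1/8
New EstRTT = (1 - alpha) * EstRTT + alpha * SampleRTT
(7/8) * 250 = 218.75
(1/8) * 250 = 31.25
New EstRTT = 218.75 + 31.25 = 250 ms -> 250.00 ms (2 dp)

250.00


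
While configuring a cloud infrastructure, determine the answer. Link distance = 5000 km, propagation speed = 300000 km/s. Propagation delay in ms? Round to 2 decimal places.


Given: distance = 5000 km, speed = 300000 km/s
Delay = distance / speed = 5000 / 300000 seconds
Delay in ms = 5000 * 1000 / 300000
Delay = 16.6667 ms
Rounded to 2 dp = 16.67 ms

16.67


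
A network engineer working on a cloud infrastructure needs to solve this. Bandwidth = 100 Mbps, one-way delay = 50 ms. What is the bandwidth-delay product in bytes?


Given: bandwidth = 100 Mbps, delay = 50 ms
BDP in bits = 100 * 10^6 * 50 / 1000
BDP in bits = 5000000
BDP in bytes = 5000000 / 8 = 625000

625000


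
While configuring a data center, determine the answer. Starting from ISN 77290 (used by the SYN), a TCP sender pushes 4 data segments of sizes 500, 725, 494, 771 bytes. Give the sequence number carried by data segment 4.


The SYN occupies sequence number ISN = 77290, so the first data byte is ISN + 1 = 77291.
SEQ of data segment i = (ISN + 1) + sum of payload sizes of segments 1..i-1.
Segment 1: SEQ = 77291, payload = 500 bytes
Segment 2: SEQ = 77791, payload = 725 bytes
Segment 3: SEQ = 78516, payload = 494 bytes
Segment 4: SEQ = 79010, payload = 771 bytes
SEQ of segment 4 = 77291 + 500 + 725 + 494 = 79010

79010


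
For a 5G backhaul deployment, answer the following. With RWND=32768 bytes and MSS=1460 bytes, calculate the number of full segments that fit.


Given: RWND = 32768 bytes, MSS = 1460 bytes
Full segments = floor(RWND / MSS)
Full segments = floor(32768 / 1460)
Full segments = floor(22.4438) = 22

22


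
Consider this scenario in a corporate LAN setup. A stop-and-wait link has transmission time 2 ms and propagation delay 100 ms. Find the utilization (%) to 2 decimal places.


Given: Ttrans = 2 ms, Tprop = 100 ms
RTT = 2 * Tprop = 2 * 100 = 200 ms
U = Ttrans / (Ttrans + RTT)
U = 2 / (2 + 200)
U = 2 / 202 = 0.009901
U% = 0.99%

0.99


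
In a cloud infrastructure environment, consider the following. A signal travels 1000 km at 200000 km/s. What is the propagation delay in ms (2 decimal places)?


Given: distance = 1000 km, speed = 200000 km/s
Delay = distance / speed = 1000 / 200000 seconds
Delay in ms = 1000 * 1000 / 200000
Delay = 5.0000 ms
Rounded to 2 dp = 5.00 ms

5.00


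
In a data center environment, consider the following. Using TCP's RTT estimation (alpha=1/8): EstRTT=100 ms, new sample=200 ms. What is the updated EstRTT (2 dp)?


Given: EstRTT = 100 ms, SampleRTT = 200 ms, alpha = 1/8
New EstRTT = (1 - alpha) * EstRTT + alpha * SampleRTT
(7/8) * 100 = 87.5
(1/8) * 200 = 25
New EstRTT = 87.5 + 25 = 112.5 ms -> 112.50 ms (2 dp)

112.50


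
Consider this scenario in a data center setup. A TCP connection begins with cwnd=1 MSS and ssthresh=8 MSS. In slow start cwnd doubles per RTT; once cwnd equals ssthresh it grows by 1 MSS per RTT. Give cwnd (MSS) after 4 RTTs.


RTT 0: cwnd = 1 MSS (initial)
RTT 1: cwnd = 2 MSS (slow start, doubled)
RTT 2: cwnd = 4 MSS (slow start, doubled)
RTT 3: cwnd = 8 MSS (slow start, doubled)
RTT 4: cwnd = 9 MSS (congestion avoidance, +1)

9


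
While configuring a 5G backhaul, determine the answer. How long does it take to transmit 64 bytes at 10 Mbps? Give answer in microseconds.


Given: packet = 64 bytes, bandwidth = 10 Mbps
Packet in bits = 64 * 8 = 512 bits
Bandwidth = 10 * 10^6 = 10000000 bps
Time = 512 / 10000000 seconds
Time in us = 512 * 10^6 / 10000000 = 51.2

51.2


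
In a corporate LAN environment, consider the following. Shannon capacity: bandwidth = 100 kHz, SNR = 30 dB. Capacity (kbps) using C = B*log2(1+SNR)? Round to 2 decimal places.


Given: B = 100 kHz, SNR = 30 dB
SNR linear = 10^(30/10) = 1000
1 + SNR = 1001
log2(1001) = 9.9672262588
C = 100 * 1000 * 9.9672262588 = 996722.6259 bps
C = 996.722626 kbps -> 996.72 kbps (2 dp)

996.72


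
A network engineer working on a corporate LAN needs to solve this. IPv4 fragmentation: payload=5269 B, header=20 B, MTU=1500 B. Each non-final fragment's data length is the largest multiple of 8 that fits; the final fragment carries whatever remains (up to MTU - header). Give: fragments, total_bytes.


Max data per non-final fragment = floor((MTU - header)/8)*8 = floor((1500 - 20)/8)*8 = floor(1480/8)*8 = 1480 B
Final fragment needs no 8-byte alignment: it can carry up to MTU - header = 1480 B
Non-final fragments needed = ceil((payload - 1480) / 1480) = ceil(3789/1480) = ceil(2.5601) = 3
Number of fragments = 3 + 1 = 4
Fragment sizes (data): 3 * 1480 B + 829 B (last, 829 <= 1480 OK)
Total bytes sent = payload + n_frags * header = 5269 + 4*20 = 5269 + 80 = 5349 B

4, 5349


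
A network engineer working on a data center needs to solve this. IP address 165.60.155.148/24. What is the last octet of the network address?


Given: IP = 165.60.155.148, prefix = /24
Subnet mask = 255.255.255.0
Last octet of IP: 148
Last octet of mask: 0
Network last octet = 148 AND 0 = 0

0


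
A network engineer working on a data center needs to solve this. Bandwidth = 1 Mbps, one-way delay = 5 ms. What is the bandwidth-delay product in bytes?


Given: bandwidth = 1 Mbps, delay = 5 ms
BDP in bits = 1 * 10^6 * 5 / 1000
BDP in bits = 5000
BDP in bytes = 5000 / 8 = 625

625


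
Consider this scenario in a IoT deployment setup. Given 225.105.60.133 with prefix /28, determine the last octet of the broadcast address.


Given: IP = 225.105.60.133, prefix = /28
Host bits = 32 - 28 = 4
Network last octet = 133 AND mask = 128
Host part size = 2^4 - 1 = 15
Broadcast last octet = 128 OR 15 = 143

143


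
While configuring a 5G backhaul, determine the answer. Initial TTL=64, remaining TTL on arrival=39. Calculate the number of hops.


Given: initial TTL = 64, received TTL = 39
Hops = initial TTL - received TTL
Hops = 64 - 39 = 25

25


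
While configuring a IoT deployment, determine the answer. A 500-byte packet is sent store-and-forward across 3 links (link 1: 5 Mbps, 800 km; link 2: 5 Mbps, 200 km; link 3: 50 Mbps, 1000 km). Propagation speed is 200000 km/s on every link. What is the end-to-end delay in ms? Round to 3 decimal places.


Packet = 500 bytes = 4000 bits. Store-and-forward: sum (t_trans + t_prop) per link.
Link 1: t_trans = 4000/(5*10^6) s = 0.8000 ms; t_prop = 800/200000 s = 4.0000 ms; subtotal = 4.8000 ms
Link 2: t_trans = 4000/(5*10^6) s = 0.8000 ms; t_prop = 200/200000 s = 1.0000 ms; subtotal = 1.8000 ms
Link 3: t_trans = 4000/(50*10^6) s = 0.0800 ms; t_prop = 1000/200000 s = 5.0000 ms; subtotal = 5.0800 ms
End-to-end = 4.8000 + 1.8000 + 5.0800 = 11.6800 ms -> 11.680 ms (3 dp)

11.680


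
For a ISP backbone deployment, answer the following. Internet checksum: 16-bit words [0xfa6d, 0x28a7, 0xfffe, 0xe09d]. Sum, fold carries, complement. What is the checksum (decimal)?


Given words: [0xfa6d, 0x28a7, 0xfffe, 0xe09d]
Step 1: Sum all words
Raw sum = 64109 + 10407 + 65534 + 57501 = 197551
Step 2: Fold carry: (943 + 3) = 946
One's complement = ~946 & 0xFFFF = 64589

64589


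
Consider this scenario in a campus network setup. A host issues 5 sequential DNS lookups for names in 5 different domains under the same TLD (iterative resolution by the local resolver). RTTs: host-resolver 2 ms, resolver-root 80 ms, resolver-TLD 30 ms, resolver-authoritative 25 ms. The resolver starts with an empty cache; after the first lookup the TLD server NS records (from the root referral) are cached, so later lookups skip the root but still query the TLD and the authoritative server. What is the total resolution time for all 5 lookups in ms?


Lookup 1 (cold cache): local + root + TLD + auth = 2 + 80 + 30 + 25 = 137 ms
Lookups 2..5 (TLD NS cached -> skip root; new domain -> still ask TLD and auth): local + TLD + auth = 2 + 30 + 25 = 57 ms each
Remaining 4 lookups: 4 * 57 = 228 ms
Total = 137 + 228 = 365 ms

365


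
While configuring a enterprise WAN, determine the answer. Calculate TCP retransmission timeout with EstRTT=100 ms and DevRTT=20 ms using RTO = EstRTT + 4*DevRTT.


Given: EstRTT = 100 ms, DevRTT = 20 ms
Timeout = EstRTT + 4 * DevRTT
4 * DevRTT = 4 * 20 = 80
Timeout = 100 + 80 = 180 ms

180


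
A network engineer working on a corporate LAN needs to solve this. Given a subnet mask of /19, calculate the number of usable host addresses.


Given: subnet mask /19
Host bits = 32 - 19 = 13
Total addresses = 2^13 = 8192
Usable hosts = 8192 - 2 (network + broadcast) = 8190

8190


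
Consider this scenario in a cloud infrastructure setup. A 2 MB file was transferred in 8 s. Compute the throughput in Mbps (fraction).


Given: file = 2 MB, time = 8 s
File in Mb = 2 * 8 = 16 Mb
Throughput = 16 / 8 Mbps
Throughput = 2 Mbps

2


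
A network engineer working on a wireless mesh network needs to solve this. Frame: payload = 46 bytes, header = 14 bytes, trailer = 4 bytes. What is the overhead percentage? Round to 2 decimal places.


Given: payload = 46 B, header = 14 B, trailer = 4 B
Overhead bytes = header + trailer = 14 + 4 = 18
Total frame = payload + overhead = 46 + 18 = 64
Overhead % = 18 / 64 * 100 = 28.1250% -> 28.13% (2 dp)

28.13


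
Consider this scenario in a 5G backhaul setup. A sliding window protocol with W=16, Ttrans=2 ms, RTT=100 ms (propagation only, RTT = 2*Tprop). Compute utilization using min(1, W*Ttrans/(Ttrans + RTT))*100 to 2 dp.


Given: W = 16, Ttrans = 2 ms, RTT = 100 ms (= 2 * Tprop, Tprop = 50 ms)
Cycle time = Ttrans + RTT = 2 + 100 = 102 ms (first packet sent until its ACK returns)
W * Ttrans = 16 * 2 = 32 ms of sending per cycle
W * Ttrans / (Ttrans + RTT) = 32 / 102 = 0.313725
U = min(1, 0.313725) = 0.313725
U% = 31.37%

31.37


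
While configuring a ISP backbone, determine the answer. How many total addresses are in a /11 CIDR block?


Given: CIDR prefix /11
Host bits = 32 - 11 = 21
Total addresses = 2^21 = 2097152

2097152


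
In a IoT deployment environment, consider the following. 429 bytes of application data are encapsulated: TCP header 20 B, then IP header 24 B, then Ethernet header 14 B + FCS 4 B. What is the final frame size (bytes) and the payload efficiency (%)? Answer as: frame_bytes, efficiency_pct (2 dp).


TCP segment = 429 + 20 = 449 B
IP packet = 449 + 24 = 473 B
Ethernet frame = 473 + 14 + 4 = 491 B
Efficiency = app / frame = 429 / 491 = 0.873727 = 87.3727% -> 87.37% (2 dp)

491, 87.37


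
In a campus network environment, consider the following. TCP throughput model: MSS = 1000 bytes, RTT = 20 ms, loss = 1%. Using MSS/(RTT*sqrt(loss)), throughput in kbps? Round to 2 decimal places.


Given: MSS = 1000 bytes, RTT = 20 ms, loss = 1%
RTT in seconds = 20 / 1000 = 0.02
Loss rate = 1% = 0.01
sqrt(loss) = sqrt(0.01) = 0.1
Throughput (bytes/s) = 1000 / (0.02 * 0.1) = 500000.0000
Throughput (kbps) = 500000.0000 * 8 / 1000 = 4000.000000 -> 4000.00 kbps (2 dp)

4000.00


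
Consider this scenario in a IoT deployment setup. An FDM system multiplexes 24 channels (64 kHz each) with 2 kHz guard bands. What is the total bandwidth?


Given: 24 channels, 64 kHz each, guard = 2 kHz
Channel bandwidth = 24 * 64 = 1536 kHz
Guard bands = 23 gaps * 2 kHz = 46 kHz
Total = 1536 + 46 = 1582 kHz

1582


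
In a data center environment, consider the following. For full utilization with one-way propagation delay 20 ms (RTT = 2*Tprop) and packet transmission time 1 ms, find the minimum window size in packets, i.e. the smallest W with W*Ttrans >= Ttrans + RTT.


Given: Ttrans = 1 ms, RTT = 40 ms (= 2 * Tprop, Tprop = 20 ms)
Time until first ACK returns = Ttrans + RTT = 1 + 40 = 41 ms
Need W * Ttrans >= Ttrans + RTT  ->  W >= (Ttrans + RTT) / Ttrans
(Ttrans + RTT) / Ttrans = 41 / 1 = 41
W_min = ceil(41) = 41

41


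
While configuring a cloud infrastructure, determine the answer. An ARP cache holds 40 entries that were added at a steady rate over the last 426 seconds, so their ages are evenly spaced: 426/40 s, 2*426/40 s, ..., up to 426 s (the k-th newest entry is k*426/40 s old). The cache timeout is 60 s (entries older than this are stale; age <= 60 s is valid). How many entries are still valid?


Ages are k * 426/40 s for k = 1..40 (spacing = 10.6500 s).
Entry k is valid iff k * 426/40 <= 60 iff k <= 40 * 60 / 426 = 5.6338
n_valid = floor(5.6338) = 5
(n_stale = 40 - 5 = 35)

5


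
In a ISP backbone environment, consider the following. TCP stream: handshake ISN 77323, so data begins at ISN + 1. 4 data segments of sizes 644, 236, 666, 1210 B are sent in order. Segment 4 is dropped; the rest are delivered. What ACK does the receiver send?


SYN uses sequence number 77323; first data byte = ISN + 1 = 77324.
Segment 1: SEQ = 77324, len = 644 B, covers [77324, 77967]
Segment 2: SEQ = 77968, len = 236 B, covers [77968, 78203]
Segment 3: SEQ = 78204, len = 666 B, covers [78204, 78869]
Segment 4: SEQ = 78870, len = 1210 B, covers [78870, 80079] [LOST]
In-order data received: bytes [77324, 78869] (segments 1..3).
Segment 4 missing -> gap begins at byte 78870.
Cumulative ACK = next expected in-order byte = 77324 + 644 + 236 + 666 = 78870

78870


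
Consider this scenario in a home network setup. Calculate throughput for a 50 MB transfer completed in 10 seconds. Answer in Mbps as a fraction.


Given: file = 50 MB, time = 10 s
File in Mb = 50 * 8 = 400 Mb
Throughput = 400 / 10 Mbps
Throughput = 40 Mbps

40


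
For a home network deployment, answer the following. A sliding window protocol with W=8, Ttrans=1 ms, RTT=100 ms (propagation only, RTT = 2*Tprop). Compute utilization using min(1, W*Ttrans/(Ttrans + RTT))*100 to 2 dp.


Given: W = 8, Ttrans = 1 ms, RTT = 100 ms (= 2 * Tprop, Tprop = 50 ms)
Cycle time = Ttrans + RTT = 1 + 100 = 101 ms (first packet sent until its ACK returns)
W * Ttrans = 8 * 1 = 8 ms of sending per cycle
W * Ttrans / (Ttrans + RTT) = 8 / 101 = 0.079208
U = min(1, 0.079208) = 0.079208
U% = 7.92%

7.92


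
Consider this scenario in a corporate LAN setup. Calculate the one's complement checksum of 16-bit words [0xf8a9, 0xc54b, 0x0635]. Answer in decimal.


Given words: [0xf8a9, 0xc54b, 0x0635]
Step 1: Sum all words
Raw sum = 63657 + 50507 + 1589 = 115753
Step 2: Fold carry: (50217 + 1) = 50218
One's complement = ~50218 & 0xFFFF = 15317

15317


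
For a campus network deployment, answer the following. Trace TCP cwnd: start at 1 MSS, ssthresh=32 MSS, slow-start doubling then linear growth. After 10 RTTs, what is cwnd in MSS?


RTT 0: cwnd = 1 MSS (initial)
RTT 1: cwnd = 2 MSS (slow start, doubled)
RTT 2: cwnd = 4 MSS (slow start, doubled)
RTT 3: cwnd = 8 MSS (slow start, doubled)
RTT 4: cwnd = 16 MSS (slow start, doubled)
RTT 5: cwnd = 32 MSS (slow start, doubled)
RTT 6: cwnd = 33 MSS (congestion avoidance, +1)
RTT 7: cwnd = 34 MSS (congestion avoidance, +1)
RTT 8: cwnd = 35 MSS (congestion avoidance, +1)
RTT 9: cwnd = 36 MSS (congestion avoidance, +1)
RTT 10: cwnd = 37 MSS (congestion avoidance, +1)

37


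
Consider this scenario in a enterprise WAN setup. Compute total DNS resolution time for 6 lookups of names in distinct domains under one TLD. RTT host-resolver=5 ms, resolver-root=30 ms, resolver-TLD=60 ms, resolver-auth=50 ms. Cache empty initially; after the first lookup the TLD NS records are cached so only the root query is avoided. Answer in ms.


Lookup 1 (cold cache): local + root + TLD + auth = 5 + 30 + 60 + 50 = 145 ms
Lookups 2..6 (TLD NS cached -> skip root; new domain -> still ask TLD and auth): local + TLD + auth = 5 + 60 + 50 = 115 ms each
Remaining 5 lookups: 5 * 115 = 575 ms
Total = 145 + 575 = 720 ms

720


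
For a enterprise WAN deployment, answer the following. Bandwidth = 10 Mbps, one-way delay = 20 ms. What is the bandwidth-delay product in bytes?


Given: bandwidth = 10 Mbps, delay = 20 ms
BDP in bits = 10 * 10^6 * 20 / 1000
BDP in bits = 200000
BDP in bytes = 200000 / 8 = 25000

25000


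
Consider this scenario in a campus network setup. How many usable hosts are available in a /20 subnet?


Given: subnet mask /20
Host bits = 32 - 20 = 12
Total addresses = 2^12 = 4096
Usable hosts = 4096 - 2 (network + broadcast) = 4094

4094


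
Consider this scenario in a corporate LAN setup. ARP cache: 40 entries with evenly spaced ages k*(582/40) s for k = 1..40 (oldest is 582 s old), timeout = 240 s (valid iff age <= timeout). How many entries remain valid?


Ages are k * 582/40 s for k = 1..40 (spacing = 14.5500 s).
Entry k is valid iff k * 582/40 <= 240 iff k <= 40 * 240 / 582 = 16.4948
n_valid = floor(16.4948) = 16
(n_stale = 40 - 16 = 24)

16


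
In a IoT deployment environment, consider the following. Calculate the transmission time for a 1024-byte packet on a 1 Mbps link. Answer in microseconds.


Given: packet = 1024 bytes, bandwidth = 1 Mbps
Packet in bits = 1024 * 8 = 8192 bits
Bandwidth = 1 * 10^6 = 1000000 bps
Time = 8192 / 1000000 seconds
Time in us = 8192 * 10^6 / 1000000 = 8192

8192


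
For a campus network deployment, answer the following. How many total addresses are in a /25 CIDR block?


Given: CIDR prefix /25
Host bits = 32 - 25 = 7
Total addresses = 2^7 = 128

128


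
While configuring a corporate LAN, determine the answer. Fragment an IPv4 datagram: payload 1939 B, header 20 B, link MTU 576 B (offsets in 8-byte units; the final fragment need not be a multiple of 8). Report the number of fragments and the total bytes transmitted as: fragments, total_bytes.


Max data per non-final fragment = floor((MTU - header)/8)*8 = floor((576 - 20)/8)*8 = floor(556/8)*8 = 552 B
Final fragment needs no 8-byte alignment: it can carry up to MTU - header = 556 B
Non-final fragments needed = ceil((payload - 556) / 552) = ceil(1383/552) = ceil(2.5054) = 3
Number of fragments = 3 + 1 = 4
Fragment sizes (data): 3 * 552 B + 283 B (last, 283 <= 556 OK)
Total bytes sent = payload + n_frags * header = 1939 + 4*20 = 1939 + 80 = 2019 B

4, 2019


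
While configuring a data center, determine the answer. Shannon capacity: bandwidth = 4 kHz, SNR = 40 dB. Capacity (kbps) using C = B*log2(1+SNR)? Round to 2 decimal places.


Given: B = 4 kHz, SNR = 40 dB
SNR linear = 10^(40/10) = 10000
1 + SNR = 10001
log2(10001) = 13.2878566418
C = 4 * 1000 * 13.2878566418 = 53151.4266 bps
C = 53.151427 kbps -> 53.15 kbps (2 dp)

53.15


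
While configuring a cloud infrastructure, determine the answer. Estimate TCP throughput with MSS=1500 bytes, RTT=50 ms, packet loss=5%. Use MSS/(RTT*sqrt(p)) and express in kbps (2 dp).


Given: MSS = 1500 bytes, RTT = 50 ms, loss = 5%
RTT in seconds = 50 / 1000 = 0.05
Loss rate = 5% = 0.05
sqrt(loss) = sqrt(0.05) = 0.223606797750
Throughput (bytes/s) = 1500 / (0.05 * 0.223606797750) = 134164.0786
Throughput (kbps) = 134164.0786 * 8 / 1000 = 1073.312629 -> 1073.31 kbps (2 dp)

1073.31


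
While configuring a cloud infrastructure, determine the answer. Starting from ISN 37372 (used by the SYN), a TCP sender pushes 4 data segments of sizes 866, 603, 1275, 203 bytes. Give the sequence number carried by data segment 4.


The SYN occupies sequence number ISN = 37372, so the first data byte is ISN + 1 = 37373.
SEQ of data segment i = (ISN + 1) + sum of payload sizes of segments 1..i-1.
Segment 1: SEQ = 37373, payload = 866 bytes
Segment 2: SEQ = 38239, payload = 603 bytes
Segment 3: SEQ = 38842, payload = 1275 bytes
Segment 4: SEQ = 40117, payload = 203 bytes
SEQ of segment 4 = 37373 + 866 + 603 + 1275 = 40117

40117


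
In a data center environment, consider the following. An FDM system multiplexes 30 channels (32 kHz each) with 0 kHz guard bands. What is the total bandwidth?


Given: 30 channels, 32 kHz each, guard = 0 kHz
Channel bandwidth = 30 * 32 = 960 kHz
Guard bands = 29 gaps * 0 kHz = 0 kHz
Total = 960 + 0 = 960 kHz

960


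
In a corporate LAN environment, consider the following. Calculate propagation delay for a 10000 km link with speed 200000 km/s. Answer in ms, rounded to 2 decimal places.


Given: distance = 10000 km, speed = 200000 km/s
Delay = distance / speed = 10000 / 200000 seconds
Delay in ms = 10000 * 1000 / 200000
Delay = 50.0000 ms
Rounded to 2 dp = 50.00 ms

50.00


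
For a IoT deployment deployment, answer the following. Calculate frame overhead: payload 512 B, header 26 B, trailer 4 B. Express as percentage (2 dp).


Given: payload = 512 B, header = 26 B, trailer = 4 B
Overhead bytes = header + trailer = 26 + 4 = 30
Total frame = payload + overhead = 512 + 30 = 542
Overhead % = 30 / 542 * 100 = 5.5351% -> 5.54% (2 dp)

5.54
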